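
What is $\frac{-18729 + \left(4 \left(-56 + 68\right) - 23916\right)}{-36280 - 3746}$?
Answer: $\frac{14199}{13342} \approx 1.0642$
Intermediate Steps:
$\frac{-18729 + \left(4 \left(-56 + 68\right) - 23916\right)}{-36280 - 3746} = \frac{-18729 + \left(4 \cdot 12 - 23916\right)}{-40026} = \left(-18729 + \left(48 - 23916\right)\right) \left(- \frac{1}{40026}\right) = \left(-18729 - 23868\right) \left(- \frac{1}{40026}\right) = \left(-42597\right) \left(- \frac{1}{40026}\right) = \frac{14199}{13342}$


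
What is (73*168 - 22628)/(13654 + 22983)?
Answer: -10364/36637 ≈ -0.28288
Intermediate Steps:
(73*168 - 22628)/(13654 + 22983) = (12264 - 22628)/36637 = -10364*1/36637 = -10364/36637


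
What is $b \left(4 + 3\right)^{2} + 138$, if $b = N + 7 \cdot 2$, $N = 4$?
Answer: $1020$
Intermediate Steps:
$b = 18$ ($b = 4 + 7 \cdot 2 = 4 + 14 = 18$)
$b \left(4 + 3\right)^{2} + 138 = 18 \left(4 + 3\right)^{2} + 138 = 18 \cdot 7^{2} + 138 = 18 \cdot 49 + 138 = 882 + 138 = 1020$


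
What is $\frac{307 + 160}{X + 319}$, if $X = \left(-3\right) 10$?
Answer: $\frac{467}{289} \approx 1.6159$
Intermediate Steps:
$X = -30$
$\frac{307 + 160}{X + 319} = \frac{307 + 160}{-30 + 319} = \frac{467}{289}$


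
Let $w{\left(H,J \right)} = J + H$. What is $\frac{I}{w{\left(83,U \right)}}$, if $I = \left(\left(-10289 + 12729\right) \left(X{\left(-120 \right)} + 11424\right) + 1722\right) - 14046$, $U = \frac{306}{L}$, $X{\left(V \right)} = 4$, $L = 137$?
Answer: $\frac{3818463452}{11677} \approx 3.2701 \cdot 10^{5}$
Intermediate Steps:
$U = \frac{306}{137} \approx 2.2336$
$w{\left(H,J \right)} = H + J$
$I = 27871996$ ($I = \left(\left(-10289 + 12729\right) \left(4 + 11424\right) + 1722\right) - 14046 = \left(2440 \cdot 11428 + 1722\right) - 14046 = \left(27884320 + 1722\right) - 14046 = 27886042 - 14046 = 27871996$)
$\frac{I}{w{\left(83,U \right)}} = \frac{27871996}{83 + \frac{306}{137}} = \frac{27871996}{\frac{11677}{137}} = 27871996 \cdot \frac{137}{11677} = \frac{3818463452}{11677}$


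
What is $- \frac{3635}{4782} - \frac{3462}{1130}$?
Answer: $- \frac{10331417}{2701830} \approx -3.8239$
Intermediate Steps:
$- \frac{3635}{4782} - \frac{3462}{1130} = \left(-3635\right) \frac{1}{4782} - \frac{1731}{565} = - \frac{3635}{4782} - \frac{1731}{565} = - \frac{10331417}{2701830}$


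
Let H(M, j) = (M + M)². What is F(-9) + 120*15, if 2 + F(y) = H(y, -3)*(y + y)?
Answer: -4034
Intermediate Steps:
H(M, j) = 4*M² (H(M, j) = (2*M)² = 4*M²)
F(y) = -2 + 8*y³ (F(y) = -2 + (4*y²)*(y + y) = -2 + (4*y²)*(2*y) = -2 + 8*y³)
F(-9) + 120*15 = (-2 + 8*(-9)³) + 120*15 = (-2 + 8*(-729)) + 1800 = (-2 - 5832) + 1800 = -5834 + 1800 = -4034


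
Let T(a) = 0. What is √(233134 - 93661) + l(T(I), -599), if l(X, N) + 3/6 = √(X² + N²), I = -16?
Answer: 1197/2 + 3*√15497 ≈ 971.96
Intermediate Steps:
l(X, N) = -½ + √(N² + X²) (l(X, N) = -½ + √(X² + N²) = -½ + √(N² + X²))
√(233134 - 93661) + l(T(I), -599) = √(233134 - 93661) + (-½ + √((-599)² + 0²)) = √139473 + (-½ + √(358801 + 0)) = 3*√15497 + (-½ + √358801) = 3*√15497 + (-½ + 599) = 3*√15497 + 1197/2 = 1197/2 + 3*√15497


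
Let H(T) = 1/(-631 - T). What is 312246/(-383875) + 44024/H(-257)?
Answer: -76150517762/4625 ≈ -1.6465e+7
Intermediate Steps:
312246/(-383875) + 44024/H(-257) = 312246/(-383875) + 44024/((-1/(631 - 257))) = 312246*(-1/383875) + 44024/((-1/374)) = -3762/4625 + 44024/((-1*1/374)) = -3762/4625 + 44024/(-1/374) = -3762/4625 + 44024*(-374) = -3762/4625 - 16464976 = -76150517762/4625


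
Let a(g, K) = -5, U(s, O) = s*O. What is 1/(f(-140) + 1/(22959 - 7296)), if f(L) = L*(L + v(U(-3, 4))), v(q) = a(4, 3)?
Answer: 15663/317958901 ≈ 4.9261e-5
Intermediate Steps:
U(s, O) = O*s
v(q) = -5
f(L) = L*(-5 + L) (f(L) = L*(L - 5) = L*(-5 + L))
1/(f(-140) + 1/(22959 - 7296)) = 1/(-140*(-5 - 140) + 1/(22959 - 7296)) = 1/(-140*(-145) + 1/15663) = 1/(20300 + 1/15663) = 1/(317958901/15663) = 15663/317958901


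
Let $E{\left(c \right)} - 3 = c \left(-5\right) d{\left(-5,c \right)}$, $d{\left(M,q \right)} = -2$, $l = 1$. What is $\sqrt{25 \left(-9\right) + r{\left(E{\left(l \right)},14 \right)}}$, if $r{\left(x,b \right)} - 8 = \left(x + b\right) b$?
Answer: $\sqrt{161} \approx 12.689$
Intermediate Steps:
$E{\left(c \right)} = 3 + 10 c$ ($E{\left(c \right)} = 3 + c \left(-5\right) \left(-2\right) = 3 + - 5 c \left(-2\right) = 3 + 10 c$)
$r{\left(x,b \right)} = 8 + b \left(b + x\right)$ ($r{\left(x,b \right)} = 8 + \left(x + b\right) b = 8 + \left(b + x\right) b = 8 + b \left(b + x\right)$)
$\sqrt{25 \left(-9\right) + r{\left(E{\left(l \right)},14 \right)}} = \sqrt{25 \left(-9\right) + \left(8 + 14^{2} + 14 \left(3 + 10 \cdot 1\right)\right)} = \sqrt{-225 + \left(8 + 196 + 14 \left(3 + 10\right)\right)} = \sqrt{-225 + \left(8 + 196 + 14 \cdot 13\right)} = \sqrt{-225 + \left(8 + 196 + 182\right)} = \sqrt{-225 + 386} = \sqrt{161}$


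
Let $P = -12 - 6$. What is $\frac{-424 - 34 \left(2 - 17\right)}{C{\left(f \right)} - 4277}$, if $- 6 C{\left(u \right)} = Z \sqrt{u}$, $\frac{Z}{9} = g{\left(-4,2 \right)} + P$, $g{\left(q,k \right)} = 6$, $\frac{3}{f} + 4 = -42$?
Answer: $- \frac{8459906}{420733253} - \frac{774 i \sqrt{138}}{420733253} \approx -0.020108 - 2.1611 \cdot 10^{-5} i$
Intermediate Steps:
$f = - \frac{3}{46}$ ($f = \frac{3}{-4 - 42} = \frac{3}{-46} = 3 \left(- \frac{1}{46}\right) = - \frac{3}{46} \approx -0.065217$)
$P = -18$ ($P = -12 - 6 = -18$)
$Z = -108$ ($Z = 9 \left(6 - 18\right) = 9 \left(-12\right) = -108$)
$C{\left(u \right)} = 18 \sqrt{u}$ ($C{\left(u \right)} = - \frac{\left(-108\right) \sqrt{u}}{6} = 18 \sqrt{u}$)
$\frac{-424 - 34 \left(2 - 17\right)}{C{\left(f \right)} - 4277} = \frac{-424 - 34 \left(2 - 17\right)}{18 \sqrt{- \frac{3}{46}} - 4277} = \frac{-424 - -510}{18 \frac{i \sqrt{138}}{46} - 4277} = \frac{-424 + 510}{\frac{9 i \sqrt{138}}{23} - 4277} = \frac{86}{-4277 + \frac{9 i \sqrt{138}}{23}}$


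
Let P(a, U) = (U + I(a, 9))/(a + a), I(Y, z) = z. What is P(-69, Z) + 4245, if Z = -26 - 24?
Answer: 585851/138 ≈ 4245.3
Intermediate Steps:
Z = -50
P(a, U) = (9 + U)/(2*a) (P(a, U) = (U + 9)/(a + a) = (9 + U)/((2*a)) = (9 + U)*(1/(2*a)) = (9 + U)/(2*a))
P(-69, Z) + 4245 = (½)*(9 - 50)/(-69) + 4245 = (½)*(-1/69)*(-41) + 4245 = 41/138 + 4245 = 585851/138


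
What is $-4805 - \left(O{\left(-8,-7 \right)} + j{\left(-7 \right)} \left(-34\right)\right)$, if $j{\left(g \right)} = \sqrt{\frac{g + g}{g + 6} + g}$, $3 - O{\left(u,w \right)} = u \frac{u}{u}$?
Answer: $-4816 + 34 \sqrt{7} \approx -4726.0$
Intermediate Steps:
$O{\left(u,w \right)} = 3 - u$ ($O{\left(u,w \right)} = 3 - u \frac{u}{u} = 3 - u 1 = 3 - u$)
$j{\left(g \right)} = \sqrt{g + \frac{2 g}{6 + g}}$ ($j{\left(g \right)} = \sqrt{\frac{2 g}{6 + g} + g} = \sqrt{g + \frac{2 g}{6 + g}}$)
$-4805 - \left(O{\left(-8,-7 \right)} + j{\left(-7 \right)} \left(-34\right)\right) = -4805 - \left(\left(3 - -8\right) + \sqrt{- \frac{7 \left(8 - 7\right)}{6 - 7}} \left(-34\right)\right) = -4805 - \left(\left(3 + 8\right) + \sqrt{\left(-7\right) \frac{1}{-1} \cdot 1} \left(-34\right)\right) = -4805 - \left(11 + \sqrt{\left(-7\right) \left(-1\right) 1} \left(-34\right)\right) = -4805 - \left(11 + \sqrt{7} \left(-34\right)\right) = -4805 - \left(11 - 34 \sqrt{7}\right) = -4816 + 34 \sqrt{7}$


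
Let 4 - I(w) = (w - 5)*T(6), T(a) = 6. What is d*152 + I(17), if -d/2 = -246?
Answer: 74716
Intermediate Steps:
I(w) = 34 - 6*w (I(w) = 4 - (w - 5)*6 = 4 - (-5 + w)*6 = 4 - (-30 + 6*w) = 4 + (30 - 6*w) = 34 - 6*w)
d = 492 (d = -2*(-246) = 492)
d*152 + I(17) = 492*152 + (34 - 6*17) = 74784 + (34 - 102) = 74784 - 68 = 74716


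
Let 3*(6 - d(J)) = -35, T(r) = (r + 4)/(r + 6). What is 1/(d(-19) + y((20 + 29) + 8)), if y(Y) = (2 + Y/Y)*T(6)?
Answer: 6/121 ≈ 0.049587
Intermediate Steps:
T(r) = (4 + r)/(6 + r)
d(J) = 53/3 (d(J) = 6 - ⅓*(-35) = 6 + 35/3 = 53/3)
y(Y) = 5/2 (y(Y) = (2 + Y/Y)*((4 + 6)/(6 + 6)) = (2 + 1)*(10/12) = 3*((1/12)*10) = 3*(⅚) = 5/2)
1/(d(-19) + y((20 + 29) + 8)) = 1/(53/3 + 5/2) = 1/(121/6) = 6/121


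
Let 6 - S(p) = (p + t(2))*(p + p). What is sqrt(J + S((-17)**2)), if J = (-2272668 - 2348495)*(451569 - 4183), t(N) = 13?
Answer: 2*I*sqrt(516860951117) ≈ 1.4379e+6*I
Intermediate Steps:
S(p) = 6 - 2*p*(13 + p) (S(p) = 6 - (p + 13)*(p + p) = 6 - (13 + p)*2*p = 6 - 2*p*(13 + p))
J = -2067443629918 (J = -4621163*447386 = -2067443629918)
sqrt(J + S((-17)**2)) = sqrt(-2067443629918 + (6 - 26*(-17)**2 - 2*((-17)**2)**2)) = sqrt(-2067443629918 + (6 - 26*289 - 2*289**2)) = sqrt(-2067443629918 + (6 - 7514 - 2*83521)) = sqrt(-2067443629918 + (6 - 7514 - 167042)) = sqrt(-2067443629918 - 174550) = sqrt(-2067443804468) = 2*I*sqrt(516860951117)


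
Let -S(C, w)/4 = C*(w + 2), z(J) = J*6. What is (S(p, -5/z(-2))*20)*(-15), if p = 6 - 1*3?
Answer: 8700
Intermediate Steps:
z(J) = 6*J
p = 3 (p = 6 - 3 = 3)
S(C, w) = -4*C*(2 + w) (S(C, w) = -4*C*(w + 2) = -4*C*(2 + w))
(S(p, -5/z(-2))*20)*(-15) = (-4*3*(2 - 5/(6*(-2)))*20)*(-15) = (-4*3*(2 - 5/(-12))*20)*(-15) = (-4*3*(2 - 5*(-1/12))*20)*(-15) = (-4*3*(2 + 5/12)*20)*(-15) = (-4*3*29/12*20)*(-15) = -29*20*(-15) = -580*(-15) = 8700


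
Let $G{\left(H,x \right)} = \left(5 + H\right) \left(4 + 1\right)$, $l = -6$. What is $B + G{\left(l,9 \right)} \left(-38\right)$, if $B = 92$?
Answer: $282$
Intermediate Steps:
$G{\left(H,x \right)} = 25 + 5 H$ ($G{\left(H,x \right)} = \left(5 + H\right) 5 = 25 + 5 H$)
$B + G{\left(l,9 \right)} \left(-38\right) = 92 + \left(25 + 5 \left(-6\right)\right) \left(-38\right) = 92 + \left(25 - 30\right) \left(-38\right) = 92 - -190 = 92 + 190 = 282$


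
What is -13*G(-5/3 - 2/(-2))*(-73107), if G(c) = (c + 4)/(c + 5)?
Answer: 731070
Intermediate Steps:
G(c) = (4 + c)/(5 + c)
-13*G(-5/3 - 2/(-2))*(-73107) = -13*(4 + (-5/3 - 2/(-2)))/(5 + (-5/3 - 2/(-2)))*(-73107) = -13*(4 + (-5*1/3 - 2*(-1/2)))/(5 + (-5*1/3 - 2*(-1/2)))*(-73107) = -13*(4 + (-5/3 + 1))/(5 + (-5/3 + 1))*(-73107) = -13*(4 - 2/3)/(5 - 2/3)*(-73107) = -13*10/(13/3*3)*(-73107) = -3*10/3*(-73107) = -13*10/13*(-73107) = -10*(-73107) = 731070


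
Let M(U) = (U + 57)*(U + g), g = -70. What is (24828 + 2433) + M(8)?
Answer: 23231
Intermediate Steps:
M(U) = (-70 + U)*(57 + U) (M(U) = (U + 57)*(U - 70) = (57 + U)*(-70 + U) = (-70 + U)*(57 + U))
(24828 + 2433) + M(8) = (24828 + 2433) + (-3990 + 8² - 13*8) = 27261 + (-3990 + 64 - 104) = 27261 - 4030 = 23231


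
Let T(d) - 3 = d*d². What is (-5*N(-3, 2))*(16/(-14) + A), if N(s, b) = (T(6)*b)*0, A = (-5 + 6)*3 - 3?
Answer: 0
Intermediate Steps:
T(d) = 3 + d³ (T(d) = 3 + d*d² = 3 + d³)
A = 0 (A = 1*3 - 3 = 3 - 3 = 0)
N(s, b) = 0 (N(s, b) = ((3 + 6³)*b)*0 = ((3 + 216)*b)*0 = (219*b)*0 = 0)
(-5*N(-3, 2))*(16/(-14) + A) = (-5*0)*(16/(-14) + 0) = 0*(16*(-1/14) + 0) = 0*(-8/7 + 0) = 0*(-8/7) = 0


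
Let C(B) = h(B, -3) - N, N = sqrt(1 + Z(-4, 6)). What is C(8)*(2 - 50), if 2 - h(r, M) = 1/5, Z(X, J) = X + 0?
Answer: -432/5 + 48*I*sqrt(3) ≈ -86.4 + 83.138*I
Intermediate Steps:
Z(X, J) = X
N = I*sqrt(3) (N = sqrt(1 - 4) = sqrt(-3) = I*sqrt(3) ≈ 1.732*I)
h(r, M) = 9/5 (h(r, M) = 2 - 1/5 = 9/5)
C(B) = 9/5 - I*sqrt(3)
C(8)*(2 - 50) = (9/5 - I*sqrt(3))*(2 - 50) = (9/5 - I*sqrt(3))*(-48) = -432/5 + 48*I*sqrt(3)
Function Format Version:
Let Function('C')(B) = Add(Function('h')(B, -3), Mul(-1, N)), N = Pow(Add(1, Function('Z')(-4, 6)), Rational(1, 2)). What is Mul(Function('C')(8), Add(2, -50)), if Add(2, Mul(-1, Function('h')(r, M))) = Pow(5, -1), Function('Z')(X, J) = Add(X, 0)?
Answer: Add(Rational(-432, 5), Mul(48, I, Pow(3, Rational(1, 2)))) ≈ Add(-86.400, Mul(83.138, I))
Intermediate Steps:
Function('Z')(X, J) = X
N = Mul(I, Pow(3, Rational(1, 2))) (N = Pow(Add(1, -4), Rational(1, 2)) = Pow(-3, Rational(1, 2)) = Mul(I, Pow(3, Rational(1, 2))) ≈ Mul(1.7320, I))
Function('h')(r, M) = Rational(9, 5) (Function('h')(r, M) = Add(2, Mul(-1, Pow(5, -1))) = Add(2, Mul(-1, Rational(1, 5))) = Add(2, Rational(-1, 5)) = Rational(9, 5))
Function('C')(B) = Add(Rational(9, 5), Mul(-1, I, Pow(3, Rational(1, 2)))) (Function('C')(B) = Add(Rational(9, 5), Mul(-1, Mul(I, Pow(3, Rational(1, 2))))) = Add(Rational(9, 5), Mul(-1, I, Pow(3, Rational(1, 2)))))
Mul(Function('C')(8), Add(2, -50)) = Mul(Add(Rational(9, 5), Mul(-1, I, Pow(3, Rational(1, 2)))), Add(2, -50)) = Mul(Add(Rational(9, 5), Mul(-1, I, Pow(3, Rational(1, 2)))), -48) = Add(Rational(-432, 5), Mul(48, I, Pow(3, Rational(1, 2))))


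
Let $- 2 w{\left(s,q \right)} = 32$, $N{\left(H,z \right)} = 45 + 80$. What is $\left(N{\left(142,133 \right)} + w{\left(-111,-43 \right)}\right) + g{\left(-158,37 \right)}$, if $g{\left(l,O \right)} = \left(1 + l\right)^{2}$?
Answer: $24758$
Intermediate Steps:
$N{\left(H,z \right)} = 125$
$w{\left(s,q \right)} = -16$ ($w{\left(s,q \right)} = \left(- \frac{1}{2}\right) 32 = -16$)
$\left(N{\left(142,133 \right)} + w{\left(-111,-43 \right)}\right) + g{\left(-158,37 \right)} = \left(125 - 16\right) + \left(1 - 158\right)^{2} = 109 + \left(-157\right)^{2} = 109 + 24649 = 24758$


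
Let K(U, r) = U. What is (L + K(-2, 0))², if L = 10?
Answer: 64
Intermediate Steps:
(L + K(-2, 0))² = (10 - 2)² = 8² = 64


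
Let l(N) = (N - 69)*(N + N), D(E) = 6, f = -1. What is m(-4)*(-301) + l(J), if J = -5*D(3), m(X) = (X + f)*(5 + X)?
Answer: 7445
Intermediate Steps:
m(X) = (-1 + X)*(5 + X) (m(X) = (X - 1)*(5 + X) = (-1 + X)*(5 + X))
J = -30 (J = -5*6 = -30)
l(N) = 2*N*(-69 + N) (l(N) = (-69 + N)*(2*N) = 2*N*(-69 + N))
m(-4)*(-301) + l(J) = (-5 + (-4)**2 + 4*(-4))*(-301) + 2*(-30)*(-69 - 30) = (-5 + 16 - 16)*(-301) + 2*(-30)*(-99) = -5*(-301) + 5940 = 1505 + 5940 = 7445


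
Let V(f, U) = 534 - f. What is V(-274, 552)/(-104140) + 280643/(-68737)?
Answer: -7320425379/1789567795 ≈ -4.0906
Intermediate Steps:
V(-274, 552)/(-104140) + 280643/(-68737) = (534 - 1*(-274))/(-104140) + 280643/(-68737) = (534 + 274)*(-1/104140) + 280643*(-1/68737) = 808*(-1/104140) - 280643/68737 = -202/26035 - 280643/68737 = -7320425379/1789567795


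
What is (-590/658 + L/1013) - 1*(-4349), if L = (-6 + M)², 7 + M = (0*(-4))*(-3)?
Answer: 1449178439/333277 ≈ 4348.3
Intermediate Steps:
M = -7 (M = -7 + (0*(-4))*(-3) = -7 + 0*(-3) = -7 + 0 = -7)
L = 169 (L = (-6 - 7)² = (-13)² = 169)
(-590/658 + L/1013) - 1*(-4349) = (-590/658 + 169/1013) - 1*(-4349) = (-590*1/658 + 169*(1/1013)) + 4349 = (-295/329 + 169/1013) + 4349 = -243234/333277 + 4349 = 1449178439/333277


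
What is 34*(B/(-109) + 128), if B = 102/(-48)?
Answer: 1897761/436 ≈ 4352.7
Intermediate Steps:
B = -17/8 (B = 102*(-1/48) = -17/8 ≈ -2.1250)
34*(B/(-109) + 128) = 34*(-17/8/(-109) + 128) = 34*(-17/8*(-1/109) + 128) = 34*(17/872 + 128) = 34*(111633/872) = 1897761/436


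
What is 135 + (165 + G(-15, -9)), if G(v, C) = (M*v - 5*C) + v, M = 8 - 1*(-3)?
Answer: 165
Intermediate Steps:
M = 11 (M = 8 + 3 = 11)
G(v, C) = -5*C + 12*v (G(v, C) = (11*v - 5*C) + v = (-5*C + 11*v) + v = -5*C + 12*v)
135 + (165 + G(-15, -9)) = 135 + (165 + (-5*(-9) + 12*(-15))) = 135 + (165 + (45 - 180)) = 135 + (165 - 135) = 135 + 30 = 165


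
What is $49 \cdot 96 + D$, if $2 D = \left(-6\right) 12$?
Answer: $4668$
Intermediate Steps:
$D = -36$ ($D = \frac{\left(-6\right) 12}{2} = \frac{1}{2} \left(-72\right) = -36$)
$49 \cdot 96 + D = 49 \cdot 96 - 36 = 4704 - 36 = 4668$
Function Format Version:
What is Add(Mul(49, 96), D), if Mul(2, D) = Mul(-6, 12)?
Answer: 4668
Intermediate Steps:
D = -36 (D = Mul(Rational(1, 2), Mul(-6, 12)) = Mul(Rational(1, 2), -72) = -36)
Add(Mul(49, 96), D) = Add(Mul(49, 96), -36) = Add(4704, -36) = 4668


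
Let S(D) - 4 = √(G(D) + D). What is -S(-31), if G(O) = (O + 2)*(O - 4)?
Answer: -4 - 2*√246 ≈ -35.369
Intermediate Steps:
G(O) = (-4 + O)*(2 + O) (G(O) = (2 + O)*(-4 + O) = (-4 + O)*(2 + O))
S(D) = 4 + √(-8 + D² - D) (S(D) = 4 + √((-8 + D² - 2*D) + D) = 4 + √(-8 + D² - D))
-S(-31) = -(4 + √(-8 + (-31)² - 1*(-31))) = -(4 + √(-8 + 961 + 31)) = -(4 + √984) = -(4 + 2*√246) = -4 - 2*√246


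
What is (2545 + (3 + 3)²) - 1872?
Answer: 709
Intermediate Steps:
(2545 + (3 + 3)²) - 1872 = (2545 + 6²) - 1872 = (2545 + 36) - 1872 = 2581 - 1872 = 709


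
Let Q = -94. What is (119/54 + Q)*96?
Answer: -79312/9 ≈ -8812.4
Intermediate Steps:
(119/54 + Q)*96 = (119/54 - 94)*96 = -4957/54*96 = -79312/9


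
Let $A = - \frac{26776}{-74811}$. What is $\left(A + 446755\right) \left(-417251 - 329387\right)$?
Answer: $- \frac{24954295823647678}{74811} \approx -3.3356 \cdot 10^{11}$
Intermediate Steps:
$A = \frac{26776}{74811}$ ($A = \left(-26776\right) \left(- \frac{1}{74811}\right) = \frac{26776}{74811} \approx 0.35792$)
$\left(A + 446755\right) \left(-417251 - 329387\right) = \left(\frac{26776}{74811} + 446755\right) \left(-417251 - 329387\right) = \frac{33422215081}{74811} \left(-746638\right) = - \frac{24954295823647678}{74811}$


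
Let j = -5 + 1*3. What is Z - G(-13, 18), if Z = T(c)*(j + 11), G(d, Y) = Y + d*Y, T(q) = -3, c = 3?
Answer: 189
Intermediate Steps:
G(d, Y) = Y + Y*d
j = -2 (j = -5 + 3 = -2)
Z = -27 (Z = -3*(-2 + 11) = -3*9 = -27)
Z - G(-13, 18) = -27 - 18*(1 - 13) = -27 - 18*(-12) = -27 - 1*(-216) = -27 + 216 = 189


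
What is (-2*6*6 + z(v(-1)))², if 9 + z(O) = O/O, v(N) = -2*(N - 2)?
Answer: 6400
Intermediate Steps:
v(N) = 4 - 2*N (v(N) = -2*(-2 + N) = 4 - 2*N)
z(O) = -8 (z(O) = -9 + O/O = -9 + 1 = -8)
(-2*6*6 + z(v(-1)))² = (-2*6*6 - 8)² = (-12*6 - 8)² = (-72 - 8)² = (-80)² = 6400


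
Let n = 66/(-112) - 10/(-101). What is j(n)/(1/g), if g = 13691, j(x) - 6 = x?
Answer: 426652633/5656 ≈ 75434.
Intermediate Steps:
n = -2773/5656 (n = 66*(-1/112) - 10*(-1/101) = -33/56 + 10/101 = -2773/5656 ≈ -0.49028)
j(x) = 6 + x
j(n)/(1/g) = (6 - 2773/5656)/(1/13691) = 31163/(5656*(1/13691)) = (31163/5656)*13691 = 426652633/5656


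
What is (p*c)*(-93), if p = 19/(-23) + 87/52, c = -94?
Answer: 4427823/598 ≈ 7404.4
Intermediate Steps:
p = 1013/1196 (p = 19*(-1/23) + 87*(1/52) = -19/23 + 87/52 = 1013/1196 ≈ 0.84699)
(p*c)*(-93) = ((1013/1196)*(-94))*(-93) = -47611/598*(-93) = 4427823/598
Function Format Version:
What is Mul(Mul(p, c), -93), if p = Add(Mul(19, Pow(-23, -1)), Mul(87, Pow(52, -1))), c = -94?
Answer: Rational(4427823, 598) ≈ 7404.4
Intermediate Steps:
p = Rational(1013, 1196) (p = Add(Mul(19, Rational(-1, 23)), Mul(87, Rational(1, 52))) = Add(Rational(-19, 23), Rational(87, 52)) = Rational(1013, 1196) ≈ 0.84699)
Mul(Mul(p, c), -93) = Mul(Mul(Rational(1013, 1196), -94), -93) = Mul(Rational(-47611, 598), -93) = Rational(4427823, 598)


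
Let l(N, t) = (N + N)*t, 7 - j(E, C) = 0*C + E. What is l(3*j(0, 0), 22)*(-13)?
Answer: -12012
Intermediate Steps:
j(E, C) = 7 - E (j(E, C) = 7 - (0*C + E) = 7 - (0 + E) = 7 - E)
l(N, t) = 2*N*t (l(N, t) = (2*N)*t = 2*N*t)
l(3*j(0, 0), 22)*(-13) = (2*(3*(7 - 1*0))*22)*(-13) = (2*(3*(7 + 0))*22)*(-13) = (2*(3*7)*22)*(-13) = (2*21*22)*(-13) = 924*(-13) = -12012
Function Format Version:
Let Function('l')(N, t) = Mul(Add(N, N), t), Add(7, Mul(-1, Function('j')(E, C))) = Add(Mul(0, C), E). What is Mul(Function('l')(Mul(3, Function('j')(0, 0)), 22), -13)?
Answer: -12012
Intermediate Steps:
Function('j')(E, C) = Add(7, Mul(-1, E)) (Function('j')(E, C) = Add(7, Mul(-1, Add(Mul(0, C), E))) = Add(7, Mul(-1, Add(0, E))) = Add(7, Mul(-1, E)))
Function('l')(N, t) = Mul(2, N, t) (Function('l')(N, t) = Mul(Mul(2, N), t) = Mul(2, N, t))
Mul(Function('l')(Mul(3, Function('j')(0, 0)), 22), -13) = Mul(Mul(2, Mul(3, Add(7, Mul(-1, 0))), 22), -13) = Mul(Mul(2, Mul(3, Add(7, 0)), 22), -13) = Mul(Mul(2, Mul(3, 7), 22), -13) = Mul(Mul(2, 21, 22), -13) = Mul(924, -13) = -12012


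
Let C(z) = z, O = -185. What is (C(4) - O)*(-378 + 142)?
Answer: -44604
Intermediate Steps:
(C(4) - O)*(-378 + 142) = (4 - 1*(-185))*(-378 + 142) = (4 + 185)*(-236) = 189*(-236) = -44604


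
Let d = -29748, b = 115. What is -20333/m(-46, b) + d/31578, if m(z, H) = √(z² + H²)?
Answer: -4958/5263 - 20333*√29/667 ≈ -165.10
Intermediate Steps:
m(z, H) = √(H² + z²)
-20333/m(-46, b) + d/31578 = -20333/√(115² + (-46)²) - 29748/31578 = -20333/√(13225 + 2116) - 29748*1/31578 = -20333*√29/667 - 4958/5263 = -4958/5263 - 20333*√29/667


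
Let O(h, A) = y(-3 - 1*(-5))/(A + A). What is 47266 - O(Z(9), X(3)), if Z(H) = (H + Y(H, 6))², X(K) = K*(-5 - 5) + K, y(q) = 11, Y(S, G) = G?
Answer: 2552375/54 ≈ 47266.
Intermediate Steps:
X(K) = -9*K (X(K) = K*(-10) + K = -10*K + K = -9*K)
Z(H) = (6 + H)² (Z(H) = (H + 6)² = (6 + H)²)
O(h, A) = 11/(2*A) (O(h, A) = 11/(A + A) = 11/((2*A)) = 11*(1/(2*A)) = 11/(2*A))
47266 - O(Z(9), X(3)) = 47266 - 11/(2*((-9*3))) = 47266 - 11/(2*(-27)) = 47266 - 11*(-1)/(2*27) = 47266 - 1*(-11/54) = 47266 + 11/54 = 2552375/54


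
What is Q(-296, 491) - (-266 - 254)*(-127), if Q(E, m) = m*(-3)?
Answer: -67513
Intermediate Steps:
Q(E, m) = -3*m
Q(-296, 491) - (-266 - 254)*(-127) = -3*491 - (-266 - 254)*(-127) = -1473 - (-520)*(-127) = -1473 - 1*66040 = -1473 - 66040 = -67513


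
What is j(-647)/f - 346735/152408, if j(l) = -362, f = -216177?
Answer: -74900960399/32947104216 ≈ -2.2734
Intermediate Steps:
j(-647)/f - 346735/152408 = -362/(-216177) - 346735/152408 = -362*(-1/216177) - 346735*1/152408 = 362/216177 - 346735/152408 = -74900960399/32947104216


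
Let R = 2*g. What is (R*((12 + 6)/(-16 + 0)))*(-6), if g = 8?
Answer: 108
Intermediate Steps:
R = 16 (R = 2*8 = 16)
(R*((12 + 6)/(-16 + 0)))*(-6) = (16*((12 + 6)/(-16 + 0)))*(-6) = (16*(18/(-16)))*(-6) = (16*(18*(-1/16)))*(-6) = (16*(-9/8))*(-6) = -18*(-6) = 108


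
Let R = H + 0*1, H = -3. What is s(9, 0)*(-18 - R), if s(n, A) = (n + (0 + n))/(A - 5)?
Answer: 54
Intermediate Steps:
s(n, A) = 2*n/(-5 + A) (s(n, A) = (n + n)/(-5 + A) = (2*n)/(-5 + A) = 2*n/(-5 + A))
R = -3 (R = -3 + 0*1 = -3 + 0 = -3)
s(9, 0)*(-18 - R) = (2*9/(-5 + 0))*(-18 - 1*(-3)) = (2*9/(-5))*(-18 + 3) = (2*9*(-⅕))*(-15) = -18/5*(-15) = 54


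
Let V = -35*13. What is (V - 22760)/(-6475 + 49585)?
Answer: -4643/8622 ≈ -0.53851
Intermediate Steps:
V = -455
(V - 22760)/(-6475 + 49585) = (-455 - 22760)/(-6475 + 49585) = -23215/43110 = -23215*1/43110 = -4643/8622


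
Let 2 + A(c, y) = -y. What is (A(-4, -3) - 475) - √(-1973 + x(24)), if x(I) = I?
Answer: -474 - I*√1949 ≈ -474.0 - 44.147*I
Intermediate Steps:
A(c, y) = -2 - y
(A(-4, -3) - 475) - √(-1973 + x(24)) = ((-2 - 1*(-3)) - 475) - √(-1973 + 24) = ((-2 + 3) - 475) - √(-1949) = (1 - 475) - I*√1949 = -474 - I*√1949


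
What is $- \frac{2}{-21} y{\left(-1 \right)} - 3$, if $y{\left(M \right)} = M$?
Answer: $- \frac{65}{21} \approx -3.0952$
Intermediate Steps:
$- \frac{2}{-21} y{\left(-1 \right)} - 3 = - \frac{2}{-21} \left(-1\right) - 3 = \left(-2\right) \left(- \frac{1}{21}\right) \left(-1\right) - 3 = \frac{2}{21} \left(-1\right) - 3 = - \frac{2}{21} - 3 = - \frac{65}{21}$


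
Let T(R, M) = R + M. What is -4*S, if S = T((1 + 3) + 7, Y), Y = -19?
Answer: 32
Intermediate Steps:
T(R, M) = M + R
S = -8 (S = -19 + ((1 + 3) + 7) = -19 + (4 + 7) = -19 + 11 = -8)
-4*S = -4*(-8) = 32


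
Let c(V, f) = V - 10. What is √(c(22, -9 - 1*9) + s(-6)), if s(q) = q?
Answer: √6 ≈ 2.4495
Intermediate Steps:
c(V, f) = -10 + V
√(c(22, -9 - 1*9) + s(-6)) = √((-10 + 22) - 6) = √(12 - 6) = √6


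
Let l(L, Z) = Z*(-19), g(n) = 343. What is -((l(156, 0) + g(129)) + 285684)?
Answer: -286027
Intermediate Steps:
l(L, Z) = -19*Z
-((l(156, 0) + g(129)) + 285684) = -((-19*0 + 343) + 285684) = -((0 + 343) + 285684) = -(343 + 285684) = -1*286027 = -286027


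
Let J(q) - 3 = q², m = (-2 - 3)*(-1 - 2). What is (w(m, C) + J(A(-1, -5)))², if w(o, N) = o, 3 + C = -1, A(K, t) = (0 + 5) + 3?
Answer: 6724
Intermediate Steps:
A(K, t) = 8 (A(K, t) = 5 + 3 = 8)
m = 15 (m = -5*(-3) = 15)
C = -4 (C = -3 - 1 = -4)
J(q) = 3 + q²
(w(m, C) + J(A(-1, -5)))² = (15 + (3 + 8²))² = (15 + (3 + 64))² = (15 + 67)² = 82² = 6724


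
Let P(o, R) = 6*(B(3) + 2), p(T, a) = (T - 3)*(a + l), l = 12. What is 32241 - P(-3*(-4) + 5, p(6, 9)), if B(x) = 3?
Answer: 32211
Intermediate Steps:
p(T, a) = (-3 + T)*(12 + a) (p(T, a) = (T - 3)*(a + 12) = (-3 + T)*(12 + a))
P(o, R) = 30 (P(o, R) = 6*(3 + 2) = 6*5 = 30)
32241 - P(-3*(-4) + 5, p(6, 9)) = 32241 - 1*30 = 32241 - 30 = 32211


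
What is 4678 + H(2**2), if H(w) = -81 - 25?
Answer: 4572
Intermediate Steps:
H(w) = -106
4678 + H(2**2) = 4678 - 106 = 4572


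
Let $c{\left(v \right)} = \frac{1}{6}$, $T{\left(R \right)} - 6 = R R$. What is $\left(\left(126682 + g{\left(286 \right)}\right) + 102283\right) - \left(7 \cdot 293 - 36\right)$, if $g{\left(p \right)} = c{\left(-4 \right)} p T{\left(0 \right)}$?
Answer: $227236$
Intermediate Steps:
$T{\left(R \right)} = 6 + R^{2}$ ($T{\left(R \right)} = 6 + R R = 6 + R^{2}$)
$c{\left(v \right)} = \frac{1}{6}$
$g{\left(p \right)} = p$ ($g{\left(p \right)} = \frac{p}{6} \left(6 + 0^{2}\right) = \frac{p}{6} \left(6 + 0\right) = \frac{p}{6} \cdot 6 = p$)
$\left(\left(126682 + g{\left(286 \right)}\right) + 102283\right) - \left(7 \cdot 293 - 36\right) = \left(\left(126682 + 286\right) + 102283\right) - \left(7 \cdot 293 - 36\right) = \left(126968 + 102283\right) - \left(2051 - 36\right) = 229251 - 2015 = 227236$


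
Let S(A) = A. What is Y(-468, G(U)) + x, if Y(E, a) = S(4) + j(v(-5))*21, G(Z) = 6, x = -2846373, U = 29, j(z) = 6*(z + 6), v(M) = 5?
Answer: -2844983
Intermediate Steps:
j(z) = 36 + 6*z (j(z) = 6*(6 + z) = 36 + 6*z)
Y(E, a) = 1390 (Y(E, a) = 4 + (36 + 6*5)*21 = 4 + (36 + 30)*21 = 4 + 66*21 = 4 + 1386 = 1390)
Y(-468, G(U)) + x = 1390 - 2846373 = -2844983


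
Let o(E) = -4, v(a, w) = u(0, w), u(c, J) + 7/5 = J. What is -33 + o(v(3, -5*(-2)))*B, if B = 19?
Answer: -109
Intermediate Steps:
u(c, J) = -7/5 + J
v(a, w) = -7/5 + w
-33 + o(v(3, -5*(-2)))*B = -33 - 4*19 = -33 - 76 = -109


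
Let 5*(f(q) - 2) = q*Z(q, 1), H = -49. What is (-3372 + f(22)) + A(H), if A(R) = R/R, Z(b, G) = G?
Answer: -16823/5 ≈ -3364.6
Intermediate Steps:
f(q) = 2 + q/5 (f(q) = 2 + (q*1)/5 = 2 + q/5)
A(R) = 1
(-3372 + f(22)) + A(H) = (-3372 + (2 + (1/5)*22)) + 1 = (-3372 + (2 + 22/5)) + 1 = (-3372 + 32/5) + 1 = -16828/5 + 1 = -16823/5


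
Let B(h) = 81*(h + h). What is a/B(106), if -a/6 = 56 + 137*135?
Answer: -18551/2862 ≈ -6.4818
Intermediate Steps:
a = -111306 (a = -6*(56 + 137*135) = -6*(56 + 18495) = -6*18551 = -111306)
B(h) = 162*h (B(h) = 81*(2*h) = 162*h)
a/B(106) = -111306/(162*106) = -111306/17172 = -111306*1/17172 = -18551/2862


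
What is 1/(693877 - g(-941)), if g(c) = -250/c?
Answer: 941/652938007 ≈ 1.4412e-6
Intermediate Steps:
1/(693877 - g(-941)) = 1/(693877 - (-250)/(-941)) = 1/(693877 - (-250)*(-1)/941) = 1/(693877 - 1*250/941) = 1/(693877 - 250/941) = 1/(652938007/941) = 941/652938007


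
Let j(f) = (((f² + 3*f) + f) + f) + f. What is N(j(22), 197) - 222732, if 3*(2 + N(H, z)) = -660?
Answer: -222954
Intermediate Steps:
j(f) = f² + 6*f (j(f) = ((f² + 4*f) + f) + f = (f² + 5*f) + f = f² + 6*f)
N(H, z) = -222 (N(H, z) = -2 + (⅓)*(-660) = -2 - 220 = -222)
N(j(22), 197) - 222732 = -222 - 222732 = -222954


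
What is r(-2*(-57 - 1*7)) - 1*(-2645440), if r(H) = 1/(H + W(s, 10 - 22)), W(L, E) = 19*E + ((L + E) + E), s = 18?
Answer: 280416639/106 ≈ 2.6454e+6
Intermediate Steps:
W(L, E) = L + 21*E (W(L, E) = 19*E + ((E + L) + E) = 19*E + (L + 2*E) = L + 21*E)
r(H) = 1/(-234 + H) (r(H) = 1/(H + (18 + 21*(10 - 22))) = 1/(H + (18 + 21*(-12))) = 1/(H + (18 - 252)) = 1/(H - 234) = 1/(-234 + H))
r(-2*(-57 - 1*7)) - 1*(-2645440) = 1/(-234 - 2*(-57 - 1*7)) - 1*(-2645440) = 1/(-234 - 2*(-57 - 7)) + 2645440 = 1/(-234 - 2*(-64)) + 2645440 = 1/(-234 + 128) + 2645440 = 1/(-106) + 2645440 = -1/106 + 2645440 = 280416639/106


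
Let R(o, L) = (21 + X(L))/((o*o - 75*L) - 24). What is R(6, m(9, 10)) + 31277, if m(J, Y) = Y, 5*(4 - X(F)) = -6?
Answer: 115411999/3690 ≈ 31277.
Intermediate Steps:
X(F) = 26/5 (X(F) = 4 - ⅕*(-6) = 4 + 6/5 = 26/5)
R(o, L) = 131/(5*(-24 + o² - 75*L)) (R(o, L) = (21 + 26/5)/((o*o - 75*L) - 24) = 131/(5*((o² - 75*L) - 24)) = 131/(5*(-24 + o² - 75*L)))
R(6, m(9, 10)) + 31277 = 131/(5*(-24 + 6² - 75*10)) + 31277 = 131/(5*(-24 + 36 - 750)) + 31277 = (131/5)/(-738) + 31277 = (131/5)*(-1/738) + 31277 = -131/3690 + 31277 = 115411999/3690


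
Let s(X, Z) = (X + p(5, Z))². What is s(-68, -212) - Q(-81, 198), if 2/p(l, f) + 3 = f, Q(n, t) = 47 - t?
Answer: 220782859/46225 ≈ 4776.3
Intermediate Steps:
p(l, f) = 2/(-3 + f)
s(X, Z) = (X + 2/(-3 + Z))²
s(-68, -212) - Q(-81, 198) = (-68 + 2/(-3 - 212))² - (47 - 1*198) = (-68 + 2/(-215))² - (47 - 198) = (-68 + 2*(-1/215))² - 1*(-151) = (-68 - 2/215)² + 151 = (-14622/215)² + 151 = 213802884/46225 + 151 = 220782859/46225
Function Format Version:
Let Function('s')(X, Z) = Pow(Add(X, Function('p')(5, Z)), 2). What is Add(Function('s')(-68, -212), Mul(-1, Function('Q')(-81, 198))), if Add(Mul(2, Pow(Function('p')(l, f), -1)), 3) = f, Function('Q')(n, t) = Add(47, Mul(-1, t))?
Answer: Rational(220782859, 46225) ≈ 4776.3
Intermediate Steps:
Function('p')(l, f) = Mul(2, Pow(Add(-3, f), -1))
Function('s')(X, Z) = Pow(Add(X, Mul(2, Pow(Add(-3, Z), -1))), 2)
Add(Function('s')(-68, -212), Mul(-1, Function('Q')(-81, 198))) = Add(Pow(Add(-68, Mul(2, Pow(Add(-3, -212), -1))), 2), Mul(-1, Add(47, Mul(-1, 198)))) = Add(Pow(Add(-68, Mul(2, Pow(-215, -1))), 2), Mul(-1, Add(47, -198))) = Add(Pow(Add(-68, Mul(2, Rational(-1, 215))), 2), Mul(-1, -151)) = Add(Pow(Add(-68, Rational(-2, 215)), 2), 151) = Add(Pow(Rational(-14622, 215), 2), 151) = Add(Rational(213802884, 46225), 151) = Rational(220782859, 46225)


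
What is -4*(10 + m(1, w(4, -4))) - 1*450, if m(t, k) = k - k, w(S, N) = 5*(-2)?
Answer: -490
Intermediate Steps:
w(S, N) = -10
m(t, k) = 0
-4*(10 + m(1, w(4, -4))) - 1*450 = -4*(10 + 0) - 1*450 = -4*10 - 450 = -40 - 450 = -490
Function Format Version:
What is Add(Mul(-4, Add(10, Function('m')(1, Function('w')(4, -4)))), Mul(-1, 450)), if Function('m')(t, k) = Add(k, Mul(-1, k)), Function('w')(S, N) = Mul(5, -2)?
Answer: -490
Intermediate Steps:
Function('w')(S, N) = -10
Function('m')(t, k) = 0
Add(Mul(-4, Add(10, Function('m')(1, Function('w')(4, -4)))), Mul(-1, 450)) = Add(Mul(-4, Add(10, 0)), Mul(-1, 450)) = Add(Mul(-4, 10), -450) = Add(-40, -450) = -490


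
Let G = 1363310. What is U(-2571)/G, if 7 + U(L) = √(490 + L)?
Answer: -7/1363310 + I*√2081/1363310 ≈ -5.1346e-6 + 3.3461e-5*I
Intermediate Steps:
U(L) = -7 + √(490 + L)
U(-2571)/G = (-7 + √(490 - 2571))/1363310 = (-7 + √(-2081))*(1/1363310) = (-7 + I*√2081)*(1/1363310) = -7/1363310 + I*√2081/1363310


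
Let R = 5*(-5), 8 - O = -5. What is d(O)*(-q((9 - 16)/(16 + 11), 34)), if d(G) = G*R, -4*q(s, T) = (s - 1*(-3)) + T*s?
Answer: 13325/27 ≈ 493.52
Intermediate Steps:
q(s, T) = -¾ - s/4 - T*s/4 (q(s, T) = -((s - 1*(-3)) + T*s)/4 = -((s + 3) + T*s)/4 = -((3 + s) + T*s)/4 = -(3 + s + T*s)/4 = -¾ - s/4 - T*s/4)
O = 13 (O = 8 - 1*(-5) = 8 + 5 = 13)
R = -25
d(G) = -25*G (d(G) = G*(-25) = -25*G)
d(O)*(-q((9 - 16)/(16 + 11), 34)) = (-25*13)*(-(-¾ - (9 - 16)/(4*(16 + 11)) - ¼*34*(9 - 16)/(16 + 11))) = -(-325)*(-¾ - (-7)/(4*27) - ¼*34*(-7/27)) = -(-325)*(-¾ - (-7)/(4*27) - ¼*34*(-7*1/27)) = -(-325)*(-¾ - ¼*(-7/27) - ¼*34*(-7/27)) = -(-325)*(-¾ + 7/108 + 119/54) = -(-325)*41/27 = -325*(-41/27) = 13325/27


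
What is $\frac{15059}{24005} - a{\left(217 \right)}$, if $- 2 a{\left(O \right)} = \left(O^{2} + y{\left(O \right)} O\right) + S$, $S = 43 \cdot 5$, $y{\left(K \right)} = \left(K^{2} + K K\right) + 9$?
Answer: $\frac{491763651533}{48010} \approx 1.0243 \cdot 10^{7}$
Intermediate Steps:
$y{\left(K \right)} = 9 + 2 K^{2}$ ($y{\left(K \right)} = \left(K^{2} + K^{2}\right) + 9 = 2 K^{2} + 9 = 9 + 2 K^{2}$)
$S = 215$
$a{\left(O \right)} = - \frac{215}{2} - \frac{O^{2}}{2} - \frac{O \left(9 + 2 O^{2}\right)}{2}$ ($a{\left(O \right)} = - \frac{\left(O^{2} + \left(9 + 2 O^{2}\right) O\right) + 215}{2} = - \frac{\left(O^{2} + O \left(9 + 2 O^{2}\right)\right) + 215}{2} = - \frac{215 + O^{2} + O \left(9 + 2 O^{2}\right)}{2} = - \frac{215}{2} - \frac{O^{2}}{2} - \frac{O \left(9 + 2 O^{2}\right)}{2}$)
$\frac{15059}{24005} - a{\left(217 \right)} = \frac{15059}{24005} - \left(- \frac{215}{2} - \frac{217^{2}}{2} - \frac{217 \left(9 + 2 \cdot 217^{2}\right)}{2}\right) = 15059 \cdot \frac{1}{24005} - \left(- \frac{215}{2} - \frac{47089}{2} - \frac{217 \left(9 + 2 \cdot 47089\right)}{2}\right) = \frac{15059}{24005} - \left(- \frac{215}{2} - \frac{47089}{2} - \frac{217 \left(9 + 94178\right)}{2}\right) = \frac{15059}{24005} - \left(- \frac{215}{2} - \frac{47089}{2} - \frac{217}{2} \cdot 94187\right) = \frac{15059}{24005} - \left(- \frac{215}{2} - \frac{47089}{2} - \frac{20438579}{2}\right) = \frac{15059}{24005} - - \frac{20485883}{2} = \frac{15059}{24005} + \frac{20485883}{2} = \frac{491763651533}{48010}$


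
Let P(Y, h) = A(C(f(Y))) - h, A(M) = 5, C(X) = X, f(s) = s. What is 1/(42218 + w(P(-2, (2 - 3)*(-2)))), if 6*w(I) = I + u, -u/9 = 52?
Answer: 2/84281 ≈ 2.3730e-5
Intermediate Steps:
u = -468 (u = -9*52 = -468)
P(Y, h) = 5 - h
w(I) = -78 + I/6 (w(I) = (I - 468)/6 = (-468 + I)/6 = -78 + I/6)
1/(42218 + w(P(-2, (2 - 3)*(-2)))) = 1/(42218 + (-78 + (5 - (2 - 3)*(-2))/6)) = 1/(42218 + (-78 + (5 - (-1)*(-2))/6)) = 1/(42218 + (-78 + (5 - 1*2)/6)) = 1/(42218 + (-78 + (5 - 2)/6)) = 1/(42218 + (-78 + (⅙)*3)) = 1/(42218 + (-78 + ½)) = 1/(42218 - 155/2) = 1/(84281/2) = 2/84281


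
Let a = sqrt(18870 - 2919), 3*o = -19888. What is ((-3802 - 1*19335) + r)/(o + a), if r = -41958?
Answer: 776765616/79077797 + 117171*sqrt(15951)/79077797 ≈ 10.010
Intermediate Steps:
o = -19888/3 (o = (1/3)*(-19888) = -19888/3 ≈ -6629.3)
a = sqrt(15951) ≈ 126.30
((-3802 - 1*19335) + r)/(o + a) = ((-3802 - 1*19335) - 41958)/(-19888/3 + sqrt(15951)) = ((-3802 - 19335) - 41958)/(-19888/3 + sqrt(15951)) = (-23137 - 41958)/(-19888/3 + sqrt(15951)) = -65095/(-19888/3 + sqrt(15951))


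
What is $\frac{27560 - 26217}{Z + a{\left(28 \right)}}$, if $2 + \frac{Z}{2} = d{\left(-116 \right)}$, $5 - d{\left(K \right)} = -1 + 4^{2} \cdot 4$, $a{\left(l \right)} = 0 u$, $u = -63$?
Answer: $- \frac{1343}{120} \approx -11.192$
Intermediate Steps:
$a{\left(l \right)} = 0$ ($a{\left(l \right)} = 0 \left(-63\right) = 0$)
$d{\left(K \right)} = -58$ ($d{\left(K \right)} = 5 - \left(-1 + 4^{2} \cdot 4\right) = 5 - \left(-1 + 16 \cdot 4\right) = 5 - \left(-1 + 64\right) = 5 - 63 = -58$)
$Z = -120$ ($Z = -4 + 2 \left(-58\right) = -4 - 116 = -120$)
$\frac{27560 - 26217}{Z + a{\left(28 \right)}} = \frac{27560 - 26217}{-120 + 0} = \frac{1343}{-120} = 1343 \left(- \frac{1}{120}\right) = - \frac{1343}{120}$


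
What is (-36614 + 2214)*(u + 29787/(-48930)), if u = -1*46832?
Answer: 2627609080560/1631 ≈ 1.6110e+9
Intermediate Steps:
u = -46832
(-36614 + 2214)*(u + 29787/(-48930)) = (-36614 + 2214)*(-46832 + 29787/(-48930)) = -34400*(-46832 + 29787*(-1/48930)) = -34400*(-46832 - 9929/16310) = -34400*(-763839849/16310) = 2627609080560/1631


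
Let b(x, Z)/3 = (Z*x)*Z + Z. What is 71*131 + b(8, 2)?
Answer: 9403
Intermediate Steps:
b(x, Z) = 3*Z + 3*x*Z**2 (b(x, Z) = 3*((Z*x)*Z + Z) = 3*(x*Z**2 + Z) = 3*(Z + x*Z**2) = 3*Z + 3*x*Z**2)
71*131 + b(8, 2) = 71*131 + 3*2*(1 + 2*8) = 9301 + 3*2*(1 + 16) = 9301 + 3*2*17 = 9301 + 102 = 9403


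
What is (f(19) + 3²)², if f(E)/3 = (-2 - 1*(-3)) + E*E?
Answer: 1199025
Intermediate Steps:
f(E) = 3 + 3*E² (f(E) = 3*((-2 - 1*(-3)) + E*E) = 3*((-2 + 3) + E²) = 3*(1 + E²) = 3 + 3*E²)
(f(19) + 3²)² = ((3 + 3*19²) + 3²)² = ((3 + 3*361) + 9)² = ((3 + 1083) + 9)² = (1086 + 9)² = 1095² = 1199025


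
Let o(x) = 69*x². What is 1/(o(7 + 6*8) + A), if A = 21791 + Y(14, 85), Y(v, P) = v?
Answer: 1/230530 ≈ 4.3378e-6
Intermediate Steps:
A = 21805 (A = 21791 + 14 = 21805)
1/(o(7 + 6*8) + A) = 1/(69*(7 + 6*8)² + 21805) = 1/(69*(7 + 48)² + 21805) = 1/(69*55² + 21805) = 1/(69*3025 + 21805) = 1/(208725 + 21805) = 1/230530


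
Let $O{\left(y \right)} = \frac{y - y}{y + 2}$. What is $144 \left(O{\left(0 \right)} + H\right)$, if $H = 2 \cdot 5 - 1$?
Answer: $1296$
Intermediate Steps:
$O{\left(y \right)} = 0$ ($O{\left(y \right)} = \frac{0}{2 + y} = 0$)
$H = 9$ ($H = 10 - 1 = 9$)
$144 \left(O{\left(0 \right)} + H\right) = 144 \left(0 + 9\right) = 144 \cdot 9 = 1296$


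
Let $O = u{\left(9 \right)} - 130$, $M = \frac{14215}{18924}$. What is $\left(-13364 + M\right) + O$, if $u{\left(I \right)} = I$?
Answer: $- \frac{255175925}{18924} \approx -13484.0$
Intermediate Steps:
$M = \frac{14215}{18924}$ ($M = 14215 \cdot \frac{1}{18924} = \frac{14215}{18924} \approx 0.75116$)
$O = -121$ ($O = 9 - 130 = -121$)
$\left(-13364 + M\right) + O = \left(-13364 + \frac{14215}{18924}\right) - 121 = - \frac{252886121}{18924} - 121 = - \frac{255175925}{18924}$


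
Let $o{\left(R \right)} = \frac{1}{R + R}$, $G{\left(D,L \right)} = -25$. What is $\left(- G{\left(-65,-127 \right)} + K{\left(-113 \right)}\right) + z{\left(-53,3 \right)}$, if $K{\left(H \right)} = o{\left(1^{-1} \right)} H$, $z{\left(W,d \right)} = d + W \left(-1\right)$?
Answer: $\frac{49}{2} \approx 24.5$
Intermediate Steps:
$z{\left(W,d \right)} = d - W$
$o{\left(R \right)} = \frac{1}{2 R}$
$K{\left(H \right)} = \frac{H}{2}$ ($K{\left(H \right)} = \frac{1}{2 \cdot 1^{-1}} H = \frac{1}{2 \cdot 1} H = \frac{1}{2} \cdot 1 H = \frac{H}{2}$)
$\left(- G{\left(-65,-127 \right)} + K{\left(-113 \right)}\right) + z{\left(-53,3 \right)} = \left(\left(-1\right) \left(-25\right) + \frac{1}{2} \left(-113\right)\right) + \left(3 - -53\right) = \left(25 - \frac{113}{2}\right) + \left(3 + 53\right) = - \frac{63}{2} + 56 = \frac{49}{2}$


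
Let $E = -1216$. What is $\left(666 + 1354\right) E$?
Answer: $-2456320$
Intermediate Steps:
$\left(666 + 1354\right) E = \left(666 + 1354\right) \left(-1216\right) = 2020 \left(-1216\right) = -2456320$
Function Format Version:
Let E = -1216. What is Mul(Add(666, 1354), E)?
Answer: -2456320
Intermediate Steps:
Mul(Add(666, 1354), E) = Mul(Add(666, 1354), -1216) = Mul(2020, -1216) = -2456320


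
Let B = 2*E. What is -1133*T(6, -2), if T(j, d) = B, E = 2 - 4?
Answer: 4532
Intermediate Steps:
E = -2
B = -4 (B = 2*(-2) = -4)
T(j, d) = -4
-1133*T(6, -2) = -1133*(-4) = 4532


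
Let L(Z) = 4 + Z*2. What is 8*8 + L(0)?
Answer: 68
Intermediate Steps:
L(Z) = 4 + 2*Z
8*8 + L(0) = 8*8 + (4 + 2*0) = 64 + (4 + 0) = 64 + 4 = 68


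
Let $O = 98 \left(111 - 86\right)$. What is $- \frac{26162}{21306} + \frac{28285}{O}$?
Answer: $\frac{53854331}{5219970} \approx 10.317$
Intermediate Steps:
$O = 2450$ ($O = 98 \cdot 25 = 2450$)
$- \frac{26162}{21306} + \frac{28285}{O} = - \frac{26162}{21306} + \frac{28285}{2450} = \left(-26162\right) \frac{1}{21306} + 28285 \cdot \frac{1}{2450} = - \frac{13081}{10653} + \frac{5657}{490} = \frac{53854331}{5219970}$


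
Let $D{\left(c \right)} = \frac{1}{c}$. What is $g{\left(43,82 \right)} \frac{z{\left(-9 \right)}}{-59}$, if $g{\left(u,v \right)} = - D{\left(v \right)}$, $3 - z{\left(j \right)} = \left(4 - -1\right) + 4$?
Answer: $- \frac{3}{2419} \approx -0.0012402$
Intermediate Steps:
$z{\left(j \right)} = -6$ ($z{\left(j \right)} = 3 - \left(\left(4 - -1\right) + 4\right) = 3 - \left(\left(4 + \left(-3 + 4\right)\right) + 4\right) = 3 - \left(\left(4 + 1\right) + 4\right) = 3 - \left(5 + 4\right) = 3 - 9 = -6$)
$g{\left(u,v \right)} = - \frac{1}{v}$
$g{\left(43,82 \right)} \frac{z{\left(-9 \right)}}{-59} = - \frac{1}{82} \left(- \frac{6}{-59}\right) = \left(-1\right) \frac{1}{82} \left(\left(-6\right) \left(- \frac{1}{59}\right)\right) = \left(- \frac{1}{82}\right) \frac{6}{59} = - \frac{3}{2419}$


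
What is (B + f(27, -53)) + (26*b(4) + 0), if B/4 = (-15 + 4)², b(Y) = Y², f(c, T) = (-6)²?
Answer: 936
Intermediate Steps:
f(c, T) = 36
B = 484 (B = 4*(-15 + 4)² = 4*(-11)² = 4*121 = 484)
(B + f(27, -53)) + (26*b(4) + 0) = (484 + 36) + (26*4² + 0) = 520 + (26*16 + 0) = 520 + (416 + 0) = 520 + 416 = 936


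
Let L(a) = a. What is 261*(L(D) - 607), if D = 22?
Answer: -152685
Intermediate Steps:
261*(L(D) - 607) = 261*(22 - 607) = 261*(-585) = -152685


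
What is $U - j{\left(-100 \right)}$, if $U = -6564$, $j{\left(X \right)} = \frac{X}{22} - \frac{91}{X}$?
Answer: $- \frac{7216401}{1100} \approx -6560.4$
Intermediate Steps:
$j{\left(X \right)} = - \frac{91}{X} + \frac{X}{22}$ ($j{\left(X \right)} = X \frac{1}{22} - \frac{91}{X} = \frac{X}{22} - \frac{91}{X} = - \frac{91}{X} + \frac{X}{22}$)
$U - j{\left(-100 \right)} = -6564 - \left(- \frac{91}{-100} + \frac{1}{22} \left(-100\right)\right) = -6564 - \left(\left(-91\right) \left(- \frac{1}{100}\right) - \frac{50}{11}\right) = -6564 - \left(\frac{91}{100} - \frac{50}{11}\right) = -6564 - - \frac{3999}{1100} = -6564 + \frac{3999}{1100} = - \frac{7216401}{1100}$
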